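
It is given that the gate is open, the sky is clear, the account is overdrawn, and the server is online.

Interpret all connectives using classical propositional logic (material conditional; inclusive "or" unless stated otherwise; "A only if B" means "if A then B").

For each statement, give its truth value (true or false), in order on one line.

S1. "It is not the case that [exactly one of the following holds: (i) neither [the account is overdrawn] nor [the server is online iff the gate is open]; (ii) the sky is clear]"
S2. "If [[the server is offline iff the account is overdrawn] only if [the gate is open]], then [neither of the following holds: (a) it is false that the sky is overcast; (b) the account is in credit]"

S1 false, S2 false

Let R = "the account is overdrawn" (True), S = "the server is online" (True), P = "the gate is open" (True), Q = "the sky is overcast" (False).

S1: Formalization: not ((R nor (S iff P)) xor not Q)

S iff P = True iff True = True
R nor (S iff P) = True nor True = False
not Q = not False = True
(R nor (S iff P)) xor not Q = False xor True = True
not ((R nor (S iff P)) xor not Q) = not True = False
Hence S1 is false.

S2: Formalization: ((not S iff R) -> P) -> (not Q nor not R)

not S = not True = False
not S iff R = False iff True = False
(not S iff R) -> P = False -> True = True
not Q = not False = True
not R = not True = False
not Q nor not R = True nor False = False
((not S iff R) -> P) -> (not Q nor not R) = True -> False = False
Thus S2 is false.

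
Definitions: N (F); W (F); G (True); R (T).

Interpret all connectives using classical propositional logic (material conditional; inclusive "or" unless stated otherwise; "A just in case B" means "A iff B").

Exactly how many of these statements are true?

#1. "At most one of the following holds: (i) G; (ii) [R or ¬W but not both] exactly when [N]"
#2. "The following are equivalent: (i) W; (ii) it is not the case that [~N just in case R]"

1

#1: Formalization: G ↑ ((R ⊕ ¬W) ↔ N)

¬W = ¬F = T
R ⊕ ¬W = T ⊕ T = F
(R ⊕ ¬W) ↔ N = F ↔ F = T
G ↑ ((R ⊕ ¬W) ↔ N) = T ↑ T = F
So #1 is false.

#2: In symbols: W ↔ ¬(¬N ↔ R)

¬N = ¬F = T
¬N ↔ R = T ↔ T = T
¬(¬N ↔ R) = ¬T = F
W ↔ ¬(¬N ↔ R) = F ↔ F = T
Thus #2 is true.

Count: 1.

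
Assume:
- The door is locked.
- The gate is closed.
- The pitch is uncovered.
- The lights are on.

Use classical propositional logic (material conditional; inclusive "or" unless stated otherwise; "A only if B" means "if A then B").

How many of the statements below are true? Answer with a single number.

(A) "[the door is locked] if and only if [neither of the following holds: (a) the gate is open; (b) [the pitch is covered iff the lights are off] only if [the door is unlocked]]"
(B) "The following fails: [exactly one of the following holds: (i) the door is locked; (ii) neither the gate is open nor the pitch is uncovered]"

1

Let P = "the door is locked" (True), Q = "the gate is open" (False), R = "the pitch is covered" (False), S = "the lights are on" (True).

(A): Formalization: P iff (Q nor ((R iff not S) -> not P))

not S = not True = False
R iff not S = False iff False = True
not P = not True = False
(R iff not S) -> not P = True -> False = False
Q nor ((R iff not S) -> not P) = False nor False = True
P iff (Q nor ((R iff not S) -> not P)) = True iff True = True
Thus (A) is true.

(B): Parsed as not (P xor (Q nor not R))

not R = not False = True
Q nor not R = False nor True = False
P xor (Q nor not R) = True xor False = True
not (P xor (Q nor not R)) = not True = False
Thus (B) is false.

Count: 1.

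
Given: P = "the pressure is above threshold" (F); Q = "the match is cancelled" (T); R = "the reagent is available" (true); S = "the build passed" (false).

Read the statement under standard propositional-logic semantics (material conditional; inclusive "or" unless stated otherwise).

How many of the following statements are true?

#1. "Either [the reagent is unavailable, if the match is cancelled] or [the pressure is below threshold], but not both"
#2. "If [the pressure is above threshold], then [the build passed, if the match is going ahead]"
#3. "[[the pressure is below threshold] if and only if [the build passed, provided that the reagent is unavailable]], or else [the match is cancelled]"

#1: This is (Q -> ~R) xor ~P.

~R = ~T = F
Q -> ~R = T -> F = F
~P = ~F = T
(Q -> ~R) xor ~P = F xor T = T
So #1 is true.

#2: In symbols: P -> (~Q -> S)

~Q = ~T = F
~Q -> S = F -> F = T
P -> (~Q -> S) = F -> T = T
Hence #2 is true.

#3: Parsed as (~P <-> (~R -> S)) | Q

~P = ~F = T
~R = ~T = F
~R -> S = F -> F = T
~P <-> (~R -> S) = T <-> T = T
(~P <-> (~R -> S)) | Q = T | T = T
So #3 is true.

3 of the 3 statements are true (#1, #2, #3).

3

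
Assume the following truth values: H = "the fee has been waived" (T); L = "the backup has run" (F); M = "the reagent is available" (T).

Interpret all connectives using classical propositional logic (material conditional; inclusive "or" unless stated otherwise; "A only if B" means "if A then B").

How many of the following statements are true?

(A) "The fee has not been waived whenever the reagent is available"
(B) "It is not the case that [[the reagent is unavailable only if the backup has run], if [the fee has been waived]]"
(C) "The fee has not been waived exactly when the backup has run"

1

(A): Formalization: M -> ~H

~H = ~T = F
M -> ~H = T -> F = F
Thus (A) is false.

(B): This is ~(H -> (~M -> L)).

~M = ~T = F
~M -> L = F -> F = T
H -> (~M -> L) = T -> T = T
~(H -> (~M -> L)) = ~T = F
So (B) is false.

(C): Formalization: ~H <-> L

~H = ~T = F
~H <-> L = F <-> F = T
So (C) is true.

True statements: 1 ((C)).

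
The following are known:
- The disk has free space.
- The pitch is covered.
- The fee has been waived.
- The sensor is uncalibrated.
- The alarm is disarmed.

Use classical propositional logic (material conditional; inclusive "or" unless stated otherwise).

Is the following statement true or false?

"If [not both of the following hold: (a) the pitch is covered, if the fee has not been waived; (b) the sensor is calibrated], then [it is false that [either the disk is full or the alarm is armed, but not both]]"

Let R = "the fee has been waived" (T), Q = "the pitch is covered" (T), S = "the sensor is calibrated" (F), P = "the disk is full" (F), U = "the alarm is armed" (F).
This is ((¬R → Q) ↑ S) → ¬(P ⊕ U).

¬R = ¬T = F
¬R → Q = F → T = T
(¬R → Q) ↑ S = T ↑ F = T
P ⊕ U = F ⊕ F = F
¬(P ⊕ U) = ¬F = T
((¬R → Q) ↑ S) → ¬(P ⊕ U) = T → T = T

The statement is true.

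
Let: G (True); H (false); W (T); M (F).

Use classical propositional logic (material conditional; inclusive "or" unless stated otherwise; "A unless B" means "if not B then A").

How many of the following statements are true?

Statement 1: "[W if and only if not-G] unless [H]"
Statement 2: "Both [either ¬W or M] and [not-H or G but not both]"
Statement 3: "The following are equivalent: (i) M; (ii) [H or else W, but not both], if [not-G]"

0

Statement 1: This is (W <-> ~G) | H.

~G = ~T = F
W <-> ~G = T <-> F = F
(W <-> ~G) | H = F | F = F
So Statement 1 is false.

Statement 2: This is (~W | M) & (~H xor G).

~W = ~T = F
~W | M = F | F = F
~H = ~F = T
~H xor G = T xor T = F
(~W | M) & (~H xor G) = F & F = F
So Statement 2 is false.

Statement 3: This is M <-> (~G -> (H xor W)).

~G = ~T = F
H xor W = F xor T = T
~G -> (H xor W) = F -> T = T
M <-> (~G -> (H xor W)) = F <-> T = F
Thus Statement 3 is false.

Count: 0.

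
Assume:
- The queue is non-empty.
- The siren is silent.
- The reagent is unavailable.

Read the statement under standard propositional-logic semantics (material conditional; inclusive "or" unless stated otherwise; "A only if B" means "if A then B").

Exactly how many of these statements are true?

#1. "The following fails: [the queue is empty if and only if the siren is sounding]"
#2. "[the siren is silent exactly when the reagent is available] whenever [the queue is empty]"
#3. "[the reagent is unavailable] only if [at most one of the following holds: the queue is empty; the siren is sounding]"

Let K = "the queue is empty" (False), H = "the siren is sounding" (False), P = "the reagent is available" (False).

#1: Parsed as not (K iff H)

K iff H = False iff False = True
not (K iff H) = not True = False
Hence #1 is false.

#2: Formalization: K -> (not H iff P)

not H = not False = True
not H iff P = True iff False = False
K -> (not H iff P) = False -> False = True
So #2 is true.

#3: In symbols: not P -> (K nand H)

not P = not False = True
K nand H = False nand False = True
not P -> (K nand H) = True -> True = True
So #3 is true.

True statements: 2.

2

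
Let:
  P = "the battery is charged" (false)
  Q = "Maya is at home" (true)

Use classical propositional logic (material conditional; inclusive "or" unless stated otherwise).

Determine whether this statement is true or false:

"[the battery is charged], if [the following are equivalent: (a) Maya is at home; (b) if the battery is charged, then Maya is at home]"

False.

Values: Q=T, P=F.
Formalization: (Q ↔ (P → Q)) → P

P → Q = F → T = T
Q ↔ (P → Q) = T ↔ T = T
(Q ↔ (P → Q)) → P = T → F = F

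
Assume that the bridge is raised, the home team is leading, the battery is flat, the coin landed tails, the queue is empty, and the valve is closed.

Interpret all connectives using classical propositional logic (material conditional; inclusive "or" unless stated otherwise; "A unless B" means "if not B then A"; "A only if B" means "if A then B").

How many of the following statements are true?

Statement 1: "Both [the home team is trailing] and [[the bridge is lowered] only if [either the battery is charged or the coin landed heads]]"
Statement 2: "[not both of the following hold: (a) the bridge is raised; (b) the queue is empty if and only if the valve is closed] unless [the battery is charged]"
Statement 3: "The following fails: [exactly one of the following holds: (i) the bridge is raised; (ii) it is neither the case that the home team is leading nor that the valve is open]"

0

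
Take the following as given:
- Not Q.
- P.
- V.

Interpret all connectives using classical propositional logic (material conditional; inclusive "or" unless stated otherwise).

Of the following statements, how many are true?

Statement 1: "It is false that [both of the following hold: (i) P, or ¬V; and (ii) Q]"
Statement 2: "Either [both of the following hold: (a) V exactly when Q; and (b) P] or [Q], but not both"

Statement 1: Parsed as ~((P | ~V) & Q)

~V = ~T = F
P | ~V = T | F = T
(P | ~V) & Q = T & F = F
~((P | ~V) & Q) = ~F = T
Thus Statement 1 is true.

Statement 2: Parsed as ((V <-> Q) & P) xor Q

V <-> Q = T <-> F = F
(V <-> Q) & P = F & T = F
((V <-> Q) & P) xor Q = F xor F = F
So Statement 2 is false.

Count: 1.

1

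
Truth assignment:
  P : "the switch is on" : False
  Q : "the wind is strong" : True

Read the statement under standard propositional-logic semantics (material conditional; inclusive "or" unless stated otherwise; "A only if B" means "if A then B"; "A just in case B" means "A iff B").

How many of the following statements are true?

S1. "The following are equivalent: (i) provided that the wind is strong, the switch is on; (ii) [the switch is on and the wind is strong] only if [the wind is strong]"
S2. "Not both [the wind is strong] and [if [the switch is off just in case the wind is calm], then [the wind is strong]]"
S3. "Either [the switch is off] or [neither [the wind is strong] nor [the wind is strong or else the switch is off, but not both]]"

S1: Parsed as (Q -> P) iff ((P and Q) -> Q)

Q -> P = True -> False = False
P and Q = False and True = False
(P and Q) -> Q = False -> True = True
(Q -> P) iff ((P and Q) -> Q) = False iff True = False
Hence S1 is false.

S2: Formalization: Q nand ((not P iff not Q) -> Q)

not P = not False = True
not Q = not True = False
not P iff not Q = True iff False = False
(not P iff not Q) -> Q = False -> True = True
Q nand ((not P iff not Q) -> Q) = True nand True = False
So S2 is false.

S3: Formalization: not P or (Q nor (Q xor not P))

not P = not False = True
not P = not False = True
Q xor not P = True xor True = False
Q nor (Q xor not P) = True nor False = False
not P or (Q nor (Q xor not P)) = True or False = True
So S3 is true.

True statements: 1.

1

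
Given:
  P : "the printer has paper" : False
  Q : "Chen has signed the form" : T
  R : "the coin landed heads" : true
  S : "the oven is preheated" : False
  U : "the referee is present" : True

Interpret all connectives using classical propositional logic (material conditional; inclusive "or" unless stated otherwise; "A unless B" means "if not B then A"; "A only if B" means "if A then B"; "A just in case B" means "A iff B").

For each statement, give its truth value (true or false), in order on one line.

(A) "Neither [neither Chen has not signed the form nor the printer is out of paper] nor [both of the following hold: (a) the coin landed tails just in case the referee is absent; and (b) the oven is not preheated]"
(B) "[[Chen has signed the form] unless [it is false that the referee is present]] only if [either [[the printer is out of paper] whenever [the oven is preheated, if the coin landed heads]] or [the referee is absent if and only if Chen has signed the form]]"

(A): This is (¬Q ↓ ¬P) ↓ ((¬R ↔ ¬U) ∧ ¬S).

¬Q = ¬T = F
¬P = ¬F = T
¬Q ↓ ¬P = F ↓ T = F
¬R = ¬T = F
¬U = ¬T = F
¬R ↔ ¬U = F ↔ F = T
¬S = ¬F = T
(¬R ↔ ¬U) ∧ ¬S = T ∧ T = T
(¬Q ↓ ¬P) ↓ ((¬R ↔ ¬U) ∧ ¬S) = F ↓ T = F
Thus (A) is false.

(B): In symbols: (Q ∨ ¬U) → (((R → S) → ¬P) ∨ (¬U ↔ Q))

¬U = ¬T = F
Q ∨ ¬U = T ∨ F = T
R → S = T → F = F
¬P = ¬F = T
(R → S) → ¬P = F → T = T
¬U = ¬T = F
¬U ↔ Q = F ↔ T = F
((R → S) → ¬P) ∨ (¬U ↔ Q) = T ∨ F = T
(Q ∨ ¬U) → (((R → S) → ¬P) ∨ (¬U ↔ Q)) = T → T = T
Hence (B) is true.

(A) False; (B) True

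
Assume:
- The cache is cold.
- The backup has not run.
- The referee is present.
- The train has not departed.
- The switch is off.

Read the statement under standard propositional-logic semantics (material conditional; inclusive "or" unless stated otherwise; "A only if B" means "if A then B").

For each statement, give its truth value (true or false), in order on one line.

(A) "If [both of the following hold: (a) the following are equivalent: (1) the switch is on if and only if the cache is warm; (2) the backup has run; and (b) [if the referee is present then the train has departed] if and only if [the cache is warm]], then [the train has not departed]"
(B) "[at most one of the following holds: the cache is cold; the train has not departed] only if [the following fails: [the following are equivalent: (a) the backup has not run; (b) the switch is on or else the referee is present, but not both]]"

Let D = "the switch is on" (F), G = "the cache is warm" (F), M = "the backup has run" (F), P = "the referee is present" (T), U = "the train has departed" (F).

(A): Formalization: (((D <-> G) <-> M) & ((P -> U) <-> G)) -> ~U

D <-> G = F <-> F = T
(D <-> G) <-> M = T <-> F = F
P -> U = T -> F = F
(P -> U) <-> G = F <-> F = T
((D <-> G) <-> M) & ((P -> U) <-> G) = F & T = F
~U = ~F = T
(((D <-> G) <-> M) & ((P -> U) <-> G)) -> ~U = F -> T = T
Thus (A) is true.

(B): Formalization: (~G nand ~U) -> ~(~M <-> (D xor P))

~G = ~F = T
~U = ~F = T
~G nand ~U = T nand T = F
~M = ~F = T
D xor P = F xor T = T
~M <-> (D xor P) = T <-> T = T
~(~M <-> (D xor P)) = ~T = F
(~G nand ~U) -> ~(~M <-> (D xor P)) = F -> F = T
Hence (B) is true.

(A) T; (B) T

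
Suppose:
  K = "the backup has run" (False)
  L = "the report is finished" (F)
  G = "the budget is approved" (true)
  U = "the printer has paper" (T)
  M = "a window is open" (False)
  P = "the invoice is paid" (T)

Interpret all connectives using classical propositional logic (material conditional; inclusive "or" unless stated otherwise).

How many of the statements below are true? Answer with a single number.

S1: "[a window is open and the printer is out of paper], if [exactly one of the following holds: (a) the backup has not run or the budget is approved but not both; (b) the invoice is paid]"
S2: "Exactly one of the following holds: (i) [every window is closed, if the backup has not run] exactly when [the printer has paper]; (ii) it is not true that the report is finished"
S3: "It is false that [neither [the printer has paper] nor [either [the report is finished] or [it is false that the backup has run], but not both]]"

S1: Parsed as ((¬K ⊕ G) ⊕ P) → (M ∧ ¬U)

¬K = ¬F = T
¬K ⊕ G = T ⊕ T = F
(¬K ⊕ G) ⊕ P = F ⊕ T = T
¬U = ¬T = F
M ∧ ¬U = F ∧ F = F
((¬K ⊕ G) ⊕ P) → (M ∧ ¬U) = T → F = F
Hence S1 is false.

S2: Parsed as ((¬K → ¬M) ↔ U) ⊕ ¬L

¬K = ¬F = T
¬M = ¬F = T
¬K → ¬M = T → T = T
(¬K → ¬M) ↔ U = T ↔ T = T
¬L = ¬F = T
((¬K → ¬M) ↔ U) ⊕ ¬L = T ⊕ T = F
Thus S2 is false.

S3: In symbols: ¬(U ↓ (L ⊕ ¬K))

¬K = ¬F = T
L ⊕ ¬K = F ⊕ T = T
U ↓ (L ⊕ ¬K) = T ↓ T = F
¬(U ↓ (L ⊕ ¬K)) = ¬F = T
Hence S3 is true.

1 of the 3 statements is true (S3).

1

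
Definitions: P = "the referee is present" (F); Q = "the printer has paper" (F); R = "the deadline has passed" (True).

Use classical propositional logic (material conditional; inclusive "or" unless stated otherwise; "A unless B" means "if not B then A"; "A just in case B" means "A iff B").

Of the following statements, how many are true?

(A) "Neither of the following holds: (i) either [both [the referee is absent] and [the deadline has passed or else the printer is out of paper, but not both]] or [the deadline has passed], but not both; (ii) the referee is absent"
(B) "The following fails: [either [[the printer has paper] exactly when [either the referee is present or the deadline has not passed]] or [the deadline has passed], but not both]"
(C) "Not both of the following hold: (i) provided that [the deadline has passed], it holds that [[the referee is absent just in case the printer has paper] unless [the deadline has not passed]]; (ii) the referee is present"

2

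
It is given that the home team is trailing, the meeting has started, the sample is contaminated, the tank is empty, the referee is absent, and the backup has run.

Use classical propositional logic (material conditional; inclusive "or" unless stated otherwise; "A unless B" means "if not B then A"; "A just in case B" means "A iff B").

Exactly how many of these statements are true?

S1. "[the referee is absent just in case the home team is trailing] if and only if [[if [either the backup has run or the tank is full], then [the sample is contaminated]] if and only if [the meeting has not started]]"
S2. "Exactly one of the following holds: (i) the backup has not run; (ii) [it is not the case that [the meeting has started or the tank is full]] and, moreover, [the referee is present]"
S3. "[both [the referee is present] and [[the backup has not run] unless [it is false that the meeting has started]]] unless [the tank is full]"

0

Let U = "the referee is present" (F), P = "the home team is leading" (F), V = "the backup has run" (T), S = "the tank is full" (F), R = "the sample is contaminated" (T), Q = "the meeting has started" (T).

S1: This is (~U <-> ~P) <-> (((V | S) -> R) <-> ~Q).

~U = ~F = T
~P = ~F = T
~U <-> ~P = T <-> T = T
V | S = T | F = T
(V | S) -> R = T -> T = T
~Q = ~T = F
((V | S) -> R) <-> ~Q = T <-> F = F
(~U <-> ~P) <-> (((V | S) -> R) <-> ~Q) = T <-> F = F
Hence S1 is false.

S2: This is ~V xor (~(Q | S) & U).

~V = ~T = F
Q | S = T | F = T
~(Q | S) = ~T = F
~(Q | S) & U = F & F = F
~V xor (~(Q | S) & U) = F xor F = F
Thus S2 is false.

S3: Formalization: (U & (~V | ~Q)) | S

~V = ~T = F
~Q = ~T = F
~V | ~Q = F | F = F
U & (~V | ~Q) = F & F = F
(U & (~V | ~Q)) | S = F | F = F
Hence S3 is false.

Count: 0.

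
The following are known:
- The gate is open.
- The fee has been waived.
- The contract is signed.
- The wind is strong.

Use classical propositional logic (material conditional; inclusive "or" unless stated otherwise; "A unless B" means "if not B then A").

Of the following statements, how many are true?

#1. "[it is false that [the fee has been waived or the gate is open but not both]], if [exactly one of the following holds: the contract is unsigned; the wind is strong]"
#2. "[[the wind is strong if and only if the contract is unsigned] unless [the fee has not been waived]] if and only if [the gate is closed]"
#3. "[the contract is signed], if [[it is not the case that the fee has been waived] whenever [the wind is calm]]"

3

Let R = "the contract is signed" (T), S = "the wind is strong" (T), Q = "the fee has been waived" (T), P = "the gate is open" (T).

#1: Formalization: (¬R ⊕ S) → ¬(Q ⊕ P)

¬R = ¬T = F
¬R ⊕ S = F ⊕ T = T
Q ⊕ P = T ⊕ T = F
¬(Q ⊕ P) = ¬F = T
(¬R ⊕ S) → ¬(Q ⊕ P) = T → T = T
Hence #1 is true.

#2: Parsed as ((S ↔ ¬R) ∨ ¬Q) ↔ ¬P

¬R = ¬T = F
S ↔ ¬R = T ↔ F = F
¬Q = ¬T = F
(S ↔ ¬R) ∨ ¬Q = F ∨ F = F
¬P = ¬T = F
((S ↔ ¬R) ∨ ¬Q) ↔ ¬P = F ↔ F = T
Hence #2 is true.

#3: Formalization: (¬S → ¬Q) → R

¬S = ¬T = F
¬Q = ¬T = F
¬S → ¬Q = F → F = T
(¬S → ¬Q) → R = T → T = T
So #3 is true.

Count: 3.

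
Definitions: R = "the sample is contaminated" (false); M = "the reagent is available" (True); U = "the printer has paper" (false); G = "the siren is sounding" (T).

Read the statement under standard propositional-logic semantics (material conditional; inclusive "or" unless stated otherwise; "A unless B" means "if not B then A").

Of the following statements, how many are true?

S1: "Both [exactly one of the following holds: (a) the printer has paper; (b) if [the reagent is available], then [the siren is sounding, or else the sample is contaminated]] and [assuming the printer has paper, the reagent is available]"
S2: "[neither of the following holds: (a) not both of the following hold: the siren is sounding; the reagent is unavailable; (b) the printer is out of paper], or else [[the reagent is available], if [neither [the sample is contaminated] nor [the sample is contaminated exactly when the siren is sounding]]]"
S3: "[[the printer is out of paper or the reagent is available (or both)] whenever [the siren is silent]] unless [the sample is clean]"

S1: This is (U xor (M -> (G | R))) & (U -> M).

G | R = T | F = T
M -> (G | R) = T -> T = T
U xor (M -> (G | R)) = F xor T = T
U -> M = F -> T = T
(U xor (M -> (G | R))) & (U -> M) = T & T = T
So S1 is true.

S2: This is ((G nand ~M) nor ~U) | ((R nor (R <-> G)) -> M).

~M = ~T = F
G nand ~M = T nand F = T
~U = ~F = T
(G nand ~M) nor ~U = T nor T = F
R <-> G = F <-> T = F
R nor (R <-> G) = F nor F = T
(R nor (R <-> G)) -> M = T -> T = T
((G nand ~M) nor ~U) | ((R nor (R <-> G)) -> M) = F | T = T
So S2 is true.

S3: In symbols: (~G -> (~U | M)) | ~R

~G = ~T = F
~U = ~F = T
~U | M = T | T = T
~G -> (~U | M) = F -> T = T
~R = ~F = T
(~G -> (~U | M)) | ~R = T | T = T
Thus S3 is true.

Count: 3.

3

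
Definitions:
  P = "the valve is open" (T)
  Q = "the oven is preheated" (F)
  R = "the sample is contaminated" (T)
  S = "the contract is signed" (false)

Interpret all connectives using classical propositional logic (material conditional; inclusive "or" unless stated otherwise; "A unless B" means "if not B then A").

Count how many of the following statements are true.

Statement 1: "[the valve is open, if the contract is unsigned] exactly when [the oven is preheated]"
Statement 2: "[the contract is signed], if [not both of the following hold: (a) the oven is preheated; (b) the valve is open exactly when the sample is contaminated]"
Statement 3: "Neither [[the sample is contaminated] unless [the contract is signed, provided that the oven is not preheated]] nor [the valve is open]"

0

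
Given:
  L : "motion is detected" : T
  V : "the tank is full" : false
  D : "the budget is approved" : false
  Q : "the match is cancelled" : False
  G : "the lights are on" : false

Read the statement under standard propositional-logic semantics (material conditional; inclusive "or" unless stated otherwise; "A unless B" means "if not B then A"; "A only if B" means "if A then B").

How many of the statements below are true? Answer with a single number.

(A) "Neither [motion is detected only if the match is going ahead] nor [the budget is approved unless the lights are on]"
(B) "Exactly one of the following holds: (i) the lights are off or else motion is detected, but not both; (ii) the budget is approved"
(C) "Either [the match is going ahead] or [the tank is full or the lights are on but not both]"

1

(A): This is (L → ¬Q) ↓ (D ∨ G).

¬Q = ¬F = T
L → ¬Q = T → T = T
D ∨ G = F ∨ F = F
(L → ¬Q) ↓ (D ∨ G) = T ↓ F = F
Thus (A) is false.

(B): In symbols: (¬G ⊕ L) ⊕ D

¬G = ¬F = T
¬G ⊕ L = T ⊕ T = F
(¬G ⊕ L) ⊕ D = F ⊕ F = F
Thus (B) is false.

(C): Formalization: ¬Q ∨ (V ⊕ G)

¬Q = ¬F = T
V ⊕ G = F ⊕ F = F
¬Q ∨ (V ⊕ G) = T ∨ F = T
So (C) is true.

Count: 1.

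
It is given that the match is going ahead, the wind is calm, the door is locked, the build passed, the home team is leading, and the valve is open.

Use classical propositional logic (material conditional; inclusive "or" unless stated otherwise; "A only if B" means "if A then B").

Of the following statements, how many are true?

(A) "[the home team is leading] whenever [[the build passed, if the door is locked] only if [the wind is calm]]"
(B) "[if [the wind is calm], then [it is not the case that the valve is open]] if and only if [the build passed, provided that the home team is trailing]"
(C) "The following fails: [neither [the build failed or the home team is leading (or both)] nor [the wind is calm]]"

2

Let R = "the door is locked" (True), S = "the build passed" (True), Q = "the wind is strong" (False), U = "the home team is leading" (True), V = "the valve is open" (True).

(A): In symbols: ((R -> S) -> not Q) -> U

R -> S = True -> True = True
not Q = not False = True
(R -> S) -> not Q = True -> True = True
((R -> S) -> not Q) -> U = True -> True = True
Thus (A) is true.

(B): This is (not Q -> not V) iff (not U -> S).

not Q = not False = True
not V = not True = False
not Q -> not V = True -> False = False
not U = not True = False
not U -> S = False -> True = True
(not Q -> not V) iff (not U -> S) = False iff True = False
Hence (B) is false.

(C): Parsed as not ((not S or U) nor not Q)

not S = not True = False
not S or U = False or True = True
not Q = not False = True
(not S or U) nor not Q = True nor True = False
not ((not S or U) nor not Q) = not False = True
So (C) is true.

True statements: 2 ((A), (C)).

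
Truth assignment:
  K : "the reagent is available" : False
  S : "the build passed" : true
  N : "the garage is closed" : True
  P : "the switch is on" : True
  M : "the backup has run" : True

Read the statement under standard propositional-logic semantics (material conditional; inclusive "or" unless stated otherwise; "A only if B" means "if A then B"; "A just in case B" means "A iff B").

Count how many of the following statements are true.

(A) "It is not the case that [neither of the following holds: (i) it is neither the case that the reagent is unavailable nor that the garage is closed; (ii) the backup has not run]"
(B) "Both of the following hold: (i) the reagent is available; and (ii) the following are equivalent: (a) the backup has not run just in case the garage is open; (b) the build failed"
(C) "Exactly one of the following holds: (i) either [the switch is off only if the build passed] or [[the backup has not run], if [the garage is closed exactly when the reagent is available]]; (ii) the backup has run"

(A): This is ¬((¬K ↓ N) ↓ ¬M).

¬K = ¬F = T
¬K ↓ N = T ↓ T = F
¬M = ¬T = F
(¬K ↓ N) ↓ ¬M = F ↓ F = T
¬((¬K ↓ N) ↓ ¬M) = ¬T = F
So (A) is false.

(B): Parsed as K ∧ ((¬M ↔ ¬N) ↔ ¬S)

¬M = ¬T = F
¬N = ¬T = F
¬M ↔ ¬N = F ↔ F = T
¬S = ¬T = F
(¬M ↔ ¬N) ↔ ¬S = T ↔ F = F
K ∧ ((¬M ↔ ¬N) ↔ ¬S) = F ∧ F = F
Thus (B) is false.

(C): In symbols: ((¬P → S) ∨ ((N ↔ K) → ¬M)) ⊕ M

¬P = ¬T = F
¬P → S = F → T = T
N ↔ K = T ↔ F = F
¬M = ¬T = F
(N ↔ K) → ¬M = F → F = T
(¬P → S) ∨ ((N ↔ K) → ¬M) = T ∨ T = T
((¬P → S) ∨ ((N ↔ K) → ¬M)) ⊕ M = T ⊕ T = F
Thus (C) is false.

Count: 0.

0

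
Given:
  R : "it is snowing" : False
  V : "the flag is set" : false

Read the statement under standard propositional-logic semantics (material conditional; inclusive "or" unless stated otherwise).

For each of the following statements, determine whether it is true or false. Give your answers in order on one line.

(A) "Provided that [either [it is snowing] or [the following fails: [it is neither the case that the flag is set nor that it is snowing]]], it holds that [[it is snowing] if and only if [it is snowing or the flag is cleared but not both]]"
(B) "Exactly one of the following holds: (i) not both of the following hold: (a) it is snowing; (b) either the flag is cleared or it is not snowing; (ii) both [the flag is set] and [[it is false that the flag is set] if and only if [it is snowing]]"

(A): Formalization: (R | ~(V nor R)) -> (R <-> (R xor ~V))

V nor R = F nor F = T
~(V nor R) = ~T = F
R | ~(V nor R) = F | F = F
~V = ~F = T
R xor ~V = F xor T = T
R <-> (R xor ~V) = F <-> T = F
(R | ~(V nor R)) -> (R <-> (R xor ~V)) = F -> F = T
Hence (A) is true.

(B): This is (R nand (~V | ~R)) xor (V & (~V <-> R)).

~V = ~F = T
~R = ~F = T
~V | ~R = T | T = T
R nand (~V | ~R) = F nand T = T
~V = ~F = T
~V <-> R = T <-> F = F
V & (~V <-> R) = F & F = F
(R nand (~V | ~R)) xor (V & (~V <-> R)) = T xor F = T
Thus (B) is true.

(A) true; (B) true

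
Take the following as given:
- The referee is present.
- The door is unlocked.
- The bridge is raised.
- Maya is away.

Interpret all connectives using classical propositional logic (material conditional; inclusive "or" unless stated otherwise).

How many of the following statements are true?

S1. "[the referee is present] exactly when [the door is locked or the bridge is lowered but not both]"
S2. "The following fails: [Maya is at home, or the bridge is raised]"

Let L = "the referee is present" (True), P = "the door is locked" (False), K = "the bridge is raised" (True), R = "Maya is at home" (False).

S1: In symbols: L iff (P xor not K)

not K = not True = False
P xor not K = False xor False = False
L iff (P xor not K) = True iff False = False
Hence S1 is false.

S2: Parsed as not (R or K)

R or K = False or True = True
not (R or K) = not True = False
Thus S2 is false.

0 of the 2 statements are true (none).

0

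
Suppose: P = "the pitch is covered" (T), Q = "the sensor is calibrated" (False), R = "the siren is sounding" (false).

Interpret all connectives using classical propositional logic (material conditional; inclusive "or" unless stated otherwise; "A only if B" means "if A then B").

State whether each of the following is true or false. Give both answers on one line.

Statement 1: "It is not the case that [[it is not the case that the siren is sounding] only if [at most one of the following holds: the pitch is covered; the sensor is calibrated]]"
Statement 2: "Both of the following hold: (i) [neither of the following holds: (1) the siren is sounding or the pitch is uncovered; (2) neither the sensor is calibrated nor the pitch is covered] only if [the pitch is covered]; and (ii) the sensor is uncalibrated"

Statement 1 False / Statement 2 True

Statement 1: Formalization: not (not R -> (P nand Q))

not R = not False = True
P nand Q = True nand False = True
not R -> (P nand Q) = True -> True = True
not (not R -> (P nand Q)) = not True = False
Hence Statement 1 is false.

Statement 2: Formalization: (((R or not P) nor (Q nor P)) -> P) and not Q

not P = not True = False
R or not P = False or False = False
Q nor P = False nor True = False
(R or not P) nor (Q nor P) = False nor False = True
((R or not P) nor (Q nor P)) -> P = True -> True = True
not Q = not False = True
(((R or not P) nor (Q nor P)) -> P) and not Q = True and True = True
Hence Statement 2 is true.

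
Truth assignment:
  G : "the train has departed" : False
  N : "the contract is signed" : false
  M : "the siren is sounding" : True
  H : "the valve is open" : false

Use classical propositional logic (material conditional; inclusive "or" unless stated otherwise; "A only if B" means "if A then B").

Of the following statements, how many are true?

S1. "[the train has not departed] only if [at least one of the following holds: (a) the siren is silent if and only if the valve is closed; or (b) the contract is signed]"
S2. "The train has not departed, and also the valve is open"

0

S1: Parsed as ~G -> ((~M <-> ~H) | N)

~G = ~F = T
~M = ~T = F
~H = ~F = T
~M <-> ~H = F <-> T = F
(~M <-> ~H) | N = F | F = F
~G -> ((~M <-> ~H) | N) = T -> F = F
Hence S1 is false.

S2: Formalization: ~G & H

~G = ~F = T
~G & H = T & F = F
Thus S2 is false.

True statements: 0 (none).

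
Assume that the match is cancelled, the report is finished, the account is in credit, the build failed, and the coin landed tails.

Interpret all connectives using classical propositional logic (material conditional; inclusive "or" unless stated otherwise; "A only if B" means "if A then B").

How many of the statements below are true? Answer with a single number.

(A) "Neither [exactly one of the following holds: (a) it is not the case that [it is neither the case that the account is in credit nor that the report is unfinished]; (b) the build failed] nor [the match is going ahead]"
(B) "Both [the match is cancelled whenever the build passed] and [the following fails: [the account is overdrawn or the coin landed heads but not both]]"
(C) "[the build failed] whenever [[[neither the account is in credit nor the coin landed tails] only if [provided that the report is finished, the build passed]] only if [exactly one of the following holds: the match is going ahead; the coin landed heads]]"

Let R = "the account is overdrawn" (F), Q = "the report is finished" (T), S = "the build passed" (F), P = "the match is cancelled" (T), U = "the coin landed heads" (F).

(A): This is (¬(¬R ↓ ¬Q) ⊕ ¬S) ↓ ¬P.

¬R = ¬F = T
¬Q = ¬T = F
¬R ↓ ¬Q = T ↓ F = F
¬(¬R ↓ ¬Q) = ¬F = T
¬S = ¬F = T
¬(¬R ↓ ¬Q) ⊕ ¬S = T ⊕ T = F
¬P = ¬T = F
(¬(¬R ↓ ¬Q) ⊕ ¬S) ↓ ¬P = F ↓ F = T
Thus (A) is true.

(B): This is (S → P) ∧ ¬(R ⊕ U).

S → P = F → T = T
R ⊕ U = F ⊕ F = F
¬(R ⊕ U) = ¬F = T
(S → P) ∧ ¬(R ⊕ U) = T ∧ T = T
Hence (B) is true.

(C): Parsed as (((¬R ↓ ¬U) → (Q → S)) → (¬P ⊕ U)) → ¬S

¬R = ¬F = T
¬U = ¬F = T
¬R ↓ ¬U = T ↓ T = F
Q → S = T → F = F
(¬R ↓ ¬U) → (Q → S) = F → F = T
¬P = ¬T = F
¬P ⊕ U = F ⊕ F = F
((¬R ↓ ¬U) → (Q → S)) → (¬P ⊕ U) = T → F = F
¬S = ¬F = T
(((¬R ↓ ¬U) → (Q → S)) → (¬P ⊕ U)) → ¬S = F → T = T
Thus (C) is true.

3 of the 3 statements are true.

3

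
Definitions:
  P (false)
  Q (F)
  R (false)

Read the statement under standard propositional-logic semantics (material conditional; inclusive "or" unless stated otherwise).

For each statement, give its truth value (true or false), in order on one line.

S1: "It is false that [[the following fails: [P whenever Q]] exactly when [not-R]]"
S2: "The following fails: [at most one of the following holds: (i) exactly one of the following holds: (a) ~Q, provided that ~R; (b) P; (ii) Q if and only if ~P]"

S1 true; S2 false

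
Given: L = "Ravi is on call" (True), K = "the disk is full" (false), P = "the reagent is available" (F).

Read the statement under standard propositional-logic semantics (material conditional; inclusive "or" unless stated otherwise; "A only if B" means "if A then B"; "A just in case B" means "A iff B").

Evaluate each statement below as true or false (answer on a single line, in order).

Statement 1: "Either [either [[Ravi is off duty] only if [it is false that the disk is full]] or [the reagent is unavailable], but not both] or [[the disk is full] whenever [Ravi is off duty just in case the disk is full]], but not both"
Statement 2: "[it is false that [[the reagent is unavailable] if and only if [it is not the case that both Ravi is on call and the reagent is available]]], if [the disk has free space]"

Statement 1 F; Statement 2 F

Statement 1: In symbols: ((~L -> ~K) xor ~P) xor ((~L <-> K) -> K)

~L = ~T = F
~K = ~F = T
~L -> ~K = F -> T = T
~P = ~F = T
(~L -> ~K) xor ~P = T xor T = F
~L = ~T = F
~L <-> K = F <-> F = T
(~L <-> K) -> K = T -> F = F
((~L -> ~K) xor ~P) xor ((~L <-> K) -> K) = F xor F = F
Thus Statement 1 is false.

Statement 2: In symbols: ~K -> ~(~P <-> (L nand P))

~K = ~F = T
~P = ~F = T
L nand P = T nand F = T
~P <-> (L nand P) = T <-> T = T
~(~P <-> (L nand P)) = ~T = F
~K -> ~(~P <-> (L nand P)) = T -> F = F
Hence Statement 2 is false.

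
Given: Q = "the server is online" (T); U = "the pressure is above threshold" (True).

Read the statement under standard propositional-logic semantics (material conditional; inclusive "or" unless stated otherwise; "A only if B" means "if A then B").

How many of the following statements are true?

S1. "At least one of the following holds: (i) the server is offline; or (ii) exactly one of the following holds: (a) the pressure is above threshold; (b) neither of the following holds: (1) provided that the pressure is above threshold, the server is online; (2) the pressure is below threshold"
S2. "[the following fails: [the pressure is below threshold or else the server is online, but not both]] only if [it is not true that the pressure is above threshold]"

2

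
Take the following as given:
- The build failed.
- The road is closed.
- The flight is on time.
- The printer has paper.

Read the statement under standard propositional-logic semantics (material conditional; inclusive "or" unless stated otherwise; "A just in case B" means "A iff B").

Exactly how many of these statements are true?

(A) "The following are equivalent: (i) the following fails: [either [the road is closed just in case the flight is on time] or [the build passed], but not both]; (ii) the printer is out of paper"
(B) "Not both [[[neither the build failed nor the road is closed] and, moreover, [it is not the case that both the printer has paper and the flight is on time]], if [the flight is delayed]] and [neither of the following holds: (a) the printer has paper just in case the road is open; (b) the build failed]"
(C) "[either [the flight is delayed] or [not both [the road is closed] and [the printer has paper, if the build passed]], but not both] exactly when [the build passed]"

3

Let L = "the road is closed" (T), P = "the flight is delayed" (F), N = "the build passed" (F), Q = "the printer has paper" (T).

(A): In symbols: ¬((L ↔ ¬P) ⊕ N) ↔ ¬Q

¬P = ¬F = T
L ↔ ¬P = T ↔ T = T
(L ↔ ¬P) ⊕ N = T ⊕ F = T
¬((L ↔ ¬P) ⊕ N) = ¬T = F
¬Q = ¬T = F
¬((L ↔ ¬P) ⊕ N) ↔ ¬Q = F ↔ F = T
Hence (A) is true.

(B): In symbols: (P → ((¬N ↓ L) ∧ (Q ↑ ¬P))) ↑ ((Q ↔ ¬L) ↓ ¬N)

¬N = ¬F = T
¬N ↓ L = T ↓ T = F
¬P = ¬F = T
Q ↑ ¬P = T ↑ T = F
(¬N ↓ L) ∧ (Q ↑ ¬P) = F ∧ F = F
P → ((¬N ↓ L) ∧ (Q ↑ ¬P)) = F → F = T
¬L = ¬T = F
Q ↔ ¬L = T ↔ F = F
¬N = ¬F = T
(Q ↔ ¬L) ↓ ¬N = F ↓ T = F
(P → ((¬N ↓ L) ∧ (Q ↑ ¬P))) ↑ ((Q ↔ ¬L) ↓ ¬N) = T ↑ F = T
Thus (B) is true.

(C): In symbols: (P ⊕ (L ↑ (N → Q))) ↔ N

N → Q = F → T = T
L ↑ (N → Q) = T ↑ T = F
P ⊕ (L ↑ (N → Q)) = F ⊕ F = F
(P ⊕ (L ↑ (N → Q))) ↔ N = F ↔ F = T
Thus (C) is true.

True statements: 3.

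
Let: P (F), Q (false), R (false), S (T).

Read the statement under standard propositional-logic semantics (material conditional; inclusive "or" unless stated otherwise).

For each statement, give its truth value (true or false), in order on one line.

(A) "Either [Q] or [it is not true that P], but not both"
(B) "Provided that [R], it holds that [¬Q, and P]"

(A): Formalization: Q ⊕ ¬P

¬P = ¬F = T
Q ⊕ ¬P = F ⊕ T = T
Hence (A) is true.

(B): Parsed as R → (¬Q ∧ P)

¬Q = ¬F = T
¬Q ∧ P = T ∧ F = F
R → (¬Q ∧ P) = F → F = T
Thus (B) is true.

(A) True; (B) True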